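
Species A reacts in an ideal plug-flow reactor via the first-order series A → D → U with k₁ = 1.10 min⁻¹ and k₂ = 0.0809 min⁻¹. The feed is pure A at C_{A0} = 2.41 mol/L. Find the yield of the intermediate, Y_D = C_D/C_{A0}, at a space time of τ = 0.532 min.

0.433

Solving the coupled first-order balances gives C_D(τ) = [k₁/(k₂−k₁)]·C_{A0}·(e^(−k₁τ) − e^(−k₂τ)).
e^(−k₁τ) = e^(−1.10×0.532) = e^(−0.5852) = 0.5570; e^(−k₂τ) = e^(−0.04304) = 0.9579.
C_D = 1.10×2.41/(0.0809−1.10) × (0.5570−0.9579) = (-2.601)×(-0.4009) = 1.043 mol/L.
Y_D = C_D/C_{A0} = 1.043/2.41 = 0.433.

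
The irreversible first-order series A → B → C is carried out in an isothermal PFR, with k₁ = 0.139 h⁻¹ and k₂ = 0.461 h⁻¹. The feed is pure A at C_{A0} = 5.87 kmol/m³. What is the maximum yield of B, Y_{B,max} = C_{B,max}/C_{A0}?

0.180

Evaluating C_B at τ_opt = ln(k₂/k₁)/(k₂−k₁) gives C_{B,max}/C_{A0} = (k₁/k₂)^[k₂/(k₂−k₁)].
= (0.139/0.461)^(0.461/(0.461−0.139)) = (0.3015)^(1.432) = 0.1797.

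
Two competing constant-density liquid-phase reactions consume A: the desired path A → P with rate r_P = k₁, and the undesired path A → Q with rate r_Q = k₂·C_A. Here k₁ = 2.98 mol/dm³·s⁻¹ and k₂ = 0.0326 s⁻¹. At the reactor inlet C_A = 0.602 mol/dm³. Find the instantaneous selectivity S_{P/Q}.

S_{P/Q} = r_P/r_Q = (k₁)/(k₂·C_A) = (k₁/k₂)·C_A⁻¹.
= (2.98) / (0.0326×0.6020) = 2.980/0.01963 = 152.

152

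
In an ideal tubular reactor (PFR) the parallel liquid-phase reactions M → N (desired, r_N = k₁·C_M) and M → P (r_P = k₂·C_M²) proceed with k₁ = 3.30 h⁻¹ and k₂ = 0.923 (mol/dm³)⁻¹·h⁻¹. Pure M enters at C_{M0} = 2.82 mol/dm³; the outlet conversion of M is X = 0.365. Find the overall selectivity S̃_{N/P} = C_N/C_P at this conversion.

1.56

C_M = C_{M0}(1−X) = 1.791 mol/dm³.
Along a PFR/batch, dC_N/dC_M = −r_N/(r_N+r_P) = −k₁/(k₁+k₂·C_M).
Integrating from C_{M0} to C_M: C_N = (3.30/0.923)·ln[(3.30+0.923·2.82)/(3.30+0.923·1.79)] = 3.575·ln(5.903/4.953) = 0.6274 mol/dm³.
C_P = (C_{M0}−C_M)−C_N = 0.4019 mol/dm³; S̃_{N/P} = 0.6274/0.4019 = 1.56.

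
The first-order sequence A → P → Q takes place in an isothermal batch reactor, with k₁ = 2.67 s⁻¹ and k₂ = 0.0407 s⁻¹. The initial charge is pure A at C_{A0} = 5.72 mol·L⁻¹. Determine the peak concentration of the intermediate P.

5.36 mol·L⁻¹

For a first-order series the maximum intermediate yield is C_{P,max}/C_{A0} = (k₁/k₂)^[k₂/(k₂−k₁)].
= (2.67/0.0407)^(0.0407/(0.0407−2.67)) = (65.60)^(-0.01548) = 0.9373.
C_{P,max} = 0.9373×5.72 = 5.36 mol·L⁻¹.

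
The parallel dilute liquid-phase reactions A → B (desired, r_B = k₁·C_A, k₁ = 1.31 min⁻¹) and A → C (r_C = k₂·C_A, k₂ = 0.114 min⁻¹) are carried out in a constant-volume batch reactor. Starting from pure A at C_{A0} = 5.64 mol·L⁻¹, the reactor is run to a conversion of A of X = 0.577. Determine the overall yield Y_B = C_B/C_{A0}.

C_A = C_{A0}(1−X) = 2.386 mol·L⁻¹.
Both paths are first order in A, so the instantaneous fraction to B is constant: dC_B/d(−C_A) = k₁/(k₁+k₂) = 0.9199.
C_B = 0.9199·(C_{A0}−C_A) = 0.9199×3.254 = 2.99 mol·L⁻¹.
Y_B = C_B/C_{A0} = 2.994/5.64 = 0.531.

0.531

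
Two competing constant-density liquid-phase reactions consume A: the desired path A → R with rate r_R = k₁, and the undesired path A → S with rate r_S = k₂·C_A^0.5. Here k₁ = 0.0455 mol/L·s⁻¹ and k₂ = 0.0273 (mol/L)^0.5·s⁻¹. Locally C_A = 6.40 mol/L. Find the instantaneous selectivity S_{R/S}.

S_{R/S} = r_R/r_S = (k₁)/(k₂·C_A^0.5) = (k₁/k₂)·C_A^-0.5.
= (0.0455) / (0.0273×6.400^0.5) = 0.04550/0.06906 = 0.659.

0.659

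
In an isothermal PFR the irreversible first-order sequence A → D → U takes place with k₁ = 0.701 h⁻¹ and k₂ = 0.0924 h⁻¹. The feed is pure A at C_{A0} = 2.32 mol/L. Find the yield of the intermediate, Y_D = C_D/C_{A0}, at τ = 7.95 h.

For first-order series with pure A initially, C_D(τ) = k₁C_{A0}/(k₂−k₁)·(e^(−k₁τ) − e^(−k₂τ)).
e^(−k₁τ) = e^(−0.701×7.95) = e^(−5.573) = 0.003799; e^(−k₂τ) = e^(−0.7346) = 0.4797.
C_D = 0.701×2.32/(0.0924−0.701) × (0.003799−0.4797) = (-2.672)×(-0.4759) = 1.272 mol/L.
Y_D = C_D/C_{A0} = 1.272/2.32 = 0.548.

0.548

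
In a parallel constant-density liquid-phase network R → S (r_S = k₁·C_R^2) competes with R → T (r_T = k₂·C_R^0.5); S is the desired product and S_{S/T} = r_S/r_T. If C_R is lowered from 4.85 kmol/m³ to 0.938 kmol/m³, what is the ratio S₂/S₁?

S_{S/T} = (k₁/k₂)·C_R^1.5, so S₂/S₁ = (C_{R,2}/C_{R,1})^1.5.
= (0.938/4.85)^1.5 = (0.1934)^1.5 = 0.0851.
Selectivity toward S falls as C_R falls — high-concentration operation is favoured.

0.0851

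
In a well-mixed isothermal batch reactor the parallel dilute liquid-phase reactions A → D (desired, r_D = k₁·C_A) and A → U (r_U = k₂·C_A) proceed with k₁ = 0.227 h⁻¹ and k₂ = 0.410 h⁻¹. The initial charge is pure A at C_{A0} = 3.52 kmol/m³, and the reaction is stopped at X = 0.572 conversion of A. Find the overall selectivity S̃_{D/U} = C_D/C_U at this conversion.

0.554

C_A = C_{A0}(1−X) = 1.507 kmol/m³.
Both paths are first order in A, so the instantaneous fraction to D is constant: dC_D/d(−C_A) = k₁/(k₁+k₂) = 0.3564.
C_D = 0.3564·(C_{A0}−C_A) = 0.3564×2.013 = 0.718 kmol/m³.
C_U = (C_{A0}−C_A)−C_D = 1.296 kmol/m³; S̃_{D/U} = 0.7175/1.296 = 0.554.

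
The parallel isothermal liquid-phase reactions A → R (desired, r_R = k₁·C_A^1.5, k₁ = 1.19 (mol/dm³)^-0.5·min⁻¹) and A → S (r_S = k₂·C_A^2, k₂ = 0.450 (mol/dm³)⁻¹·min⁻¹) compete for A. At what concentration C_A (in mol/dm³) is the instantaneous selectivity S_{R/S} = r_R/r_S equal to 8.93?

0.0877 mol/dm³

S_{R/S} = (k₁/k₂)·C_A^-0.5 ⇒ C_A = (S·k₂/k₁)^(-2).
= (8.93×0.450/1.19)^(-2) = (3.377)^(-2) = 0.0877 mol/dm³.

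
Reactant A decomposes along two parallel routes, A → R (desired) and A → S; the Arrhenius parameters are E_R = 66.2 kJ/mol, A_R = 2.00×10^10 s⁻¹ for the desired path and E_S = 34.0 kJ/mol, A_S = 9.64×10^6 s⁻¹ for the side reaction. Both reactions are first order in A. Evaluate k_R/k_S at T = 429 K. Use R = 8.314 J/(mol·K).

With equal orders, S_{R/S} = k_R/k_S = (A_R/A_S)·exp[(E_S−E_R)/(RT)].
(E_S−E_R)/(RT) = (34.0−66.2)×10³/(8.314×429) = -32200/3567 = -9.028.
k_R/k_S = (2.00×10^10/9.64×10^6)·exp(-9.028) = 2075 × 1.200×10^-4 = 0.249.

0.249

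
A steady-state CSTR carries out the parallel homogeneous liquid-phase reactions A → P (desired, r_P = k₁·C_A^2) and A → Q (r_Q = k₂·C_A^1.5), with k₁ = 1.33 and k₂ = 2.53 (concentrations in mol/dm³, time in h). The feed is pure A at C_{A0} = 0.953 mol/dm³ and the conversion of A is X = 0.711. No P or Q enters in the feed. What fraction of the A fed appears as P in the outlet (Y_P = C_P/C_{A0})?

Exit C_A = C_{A0}(1−X) = 0.953×0.289 = 0.2754 mol/dm³.
A CSTR operates uniformly at the exit composition, giving r_P = 0.1009 and r_Q = 0.3657 (each k·C_A^n at C_A = 0.2754).
Fraction of consumed A going to P: r_P/(r_P+r_Q) = 0.2162.
C_P = 0.2162·C_{A0}·X = 0.2162×0.953×0.711 = 0.147 mol/dm³; Y_P = C_P/C_{A0} = 0.154.

0.154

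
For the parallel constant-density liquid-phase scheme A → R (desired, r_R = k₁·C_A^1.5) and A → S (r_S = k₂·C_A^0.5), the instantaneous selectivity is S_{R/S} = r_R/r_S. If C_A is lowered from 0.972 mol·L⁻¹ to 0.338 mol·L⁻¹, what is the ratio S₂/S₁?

S_{R/S} = (k₁/k₂)·C_A, so S₂/S₁ = (C_{A,2}/C_{A,1}).
= 0.338/0.972 = 0.348.

0.348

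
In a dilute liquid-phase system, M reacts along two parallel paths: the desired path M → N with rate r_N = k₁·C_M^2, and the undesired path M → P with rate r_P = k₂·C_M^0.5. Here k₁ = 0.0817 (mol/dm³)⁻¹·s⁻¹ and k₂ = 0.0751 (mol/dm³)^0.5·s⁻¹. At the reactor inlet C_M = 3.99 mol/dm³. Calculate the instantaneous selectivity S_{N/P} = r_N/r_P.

S_{N/P} = r_N/r_P = (k₁·C_M^2)/(k₂·C_M^0.5) = (k₁/k₂)·C_M^1.5.
= (0.0817×3.990^2) / (0.0751×3.990^0.5) = 1.301/0.1500 = 8.67.
Since the desired path is higher order in M, keeping C_M high (PFR or concentrated feed) favours N.

8.67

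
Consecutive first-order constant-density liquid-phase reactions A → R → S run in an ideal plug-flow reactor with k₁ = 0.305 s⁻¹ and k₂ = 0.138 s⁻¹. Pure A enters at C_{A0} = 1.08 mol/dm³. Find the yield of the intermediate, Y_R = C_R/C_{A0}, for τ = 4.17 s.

0.515

The intermediate concentration in a first-order A→B→C sequence is C_R = k₁C_{A0}(e^(−k₁τ) − e^(−k₂τ))/(k₂−k₁).
e^(−k₁τ) = e^(−0.305×4.17) = e^(−1.272) = 0.2803; e^(−k₂τ) = e^(−0.5755) = 0.5624.
C_R = 0.305×1.08/(0.138−0.305) × (0.2803−0.5624) = (-1.972)×(-0.2821) = 0.5565 mol/dm³.
Y_R = C_R/C_{A0} = 0.5565/1.08 = 0.515.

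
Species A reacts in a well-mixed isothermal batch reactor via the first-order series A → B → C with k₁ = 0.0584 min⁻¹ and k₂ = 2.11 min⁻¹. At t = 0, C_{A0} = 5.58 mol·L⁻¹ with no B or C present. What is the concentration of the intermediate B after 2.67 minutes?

0.135 mol·L⁻¹

The intermediate concentration in a first-order A→B→C sequence is C_B = k₁C_{A0}(e^(−k₁t) − e^(−k₂t))/(k₂−k₁).
e^(−k₁t) = e^(−0.0584×2.67) = e^(−0.1559) = 0.8556; e^(−k₂t) = e^(−5.634) = 0.003575.
C_B = 0.0584×5.58/(2.11−0.0584) × (0.8556−0.003575) = 0.1588×0.8520 = 0.1353 mol·L⁻¹.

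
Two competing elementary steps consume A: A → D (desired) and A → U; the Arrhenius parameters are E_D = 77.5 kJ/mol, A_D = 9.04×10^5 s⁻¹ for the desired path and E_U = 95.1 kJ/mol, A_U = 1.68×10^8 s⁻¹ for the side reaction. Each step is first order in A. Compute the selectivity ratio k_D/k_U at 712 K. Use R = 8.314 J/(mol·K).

0.105

k_D/k_U = (A_D/A_U)·exp[−(E_D−E_U)/(RT)] = (A_D/A_U)·exp[(E_U−E_D)/(RT)].
(E_U−E_D)/(RT) = (95.1−77.5)×10³/(8.314×712) = 17600/5920 = 2.973.
k_D/k_U = (9.04×10^5/1.68×10^8)·exp(2.973) = 0.005381 × 19.55 = 0.105.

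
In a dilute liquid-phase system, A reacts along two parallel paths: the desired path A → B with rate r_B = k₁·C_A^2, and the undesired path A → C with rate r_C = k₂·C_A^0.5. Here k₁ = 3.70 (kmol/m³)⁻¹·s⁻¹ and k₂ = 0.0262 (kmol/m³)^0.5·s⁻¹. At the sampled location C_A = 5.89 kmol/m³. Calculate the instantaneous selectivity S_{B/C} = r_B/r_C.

S_{B/C} = r_B/r_C = (k₁·C_A^2)/(k₂·C_A^0.5) = (k₁/k₂)·C_A^1.5.
= (3.70×5.890^2) / (0.0262×5.890^0.5) = 128.4/0.06359 = 2019.

2019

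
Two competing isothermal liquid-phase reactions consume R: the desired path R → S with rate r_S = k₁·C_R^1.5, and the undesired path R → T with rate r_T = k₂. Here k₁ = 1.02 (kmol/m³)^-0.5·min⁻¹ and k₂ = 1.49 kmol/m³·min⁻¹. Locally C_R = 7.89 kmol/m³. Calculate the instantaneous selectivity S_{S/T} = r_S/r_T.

15.2

S_{S/T} = r_S/r_T = (k₁·C_R^1.5)/(k₂) = (k₁/k₂)·C_R^1.5.
= (1.02×7.890^1.5) / (1.49) = 22.61/1.490 = 15.2.
Since the desired path is higher order in R, keeping C_R high (PFR or concentrated feed) favours S.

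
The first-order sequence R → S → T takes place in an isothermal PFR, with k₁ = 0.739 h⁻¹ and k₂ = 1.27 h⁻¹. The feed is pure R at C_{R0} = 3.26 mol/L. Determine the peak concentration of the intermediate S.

At the optimum, C_{S,max}/C_{R0} = (k₁/k₂)^[k₂/(k₂−k₁)].
= (0.739/1.27)^(1.27/(1.27−0.739)) = (0.5819)^(2.392) = 0.2739.
C_{S,max} = 0.2739×3.26 = 0.893 mol/L.

0.893 mol/L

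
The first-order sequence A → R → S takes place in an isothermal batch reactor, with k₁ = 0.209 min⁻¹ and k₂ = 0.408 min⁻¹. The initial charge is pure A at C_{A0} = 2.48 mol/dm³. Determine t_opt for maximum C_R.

3.36 min

Setting dC_R/dt = 0 gives t_opt = ln(k₂/k₁)/(k₂−k₁).
= ln(0.408/0.209)/(0.408−0.209) = ln(1.952)/0.1990 = 0.6689/0.1990 = 3.36 min.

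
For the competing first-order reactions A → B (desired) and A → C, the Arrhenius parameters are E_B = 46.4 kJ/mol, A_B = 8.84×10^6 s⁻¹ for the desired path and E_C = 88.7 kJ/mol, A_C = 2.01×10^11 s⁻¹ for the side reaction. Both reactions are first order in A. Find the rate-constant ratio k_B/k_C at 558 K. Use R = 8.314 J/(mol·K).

0.401

With equal orders, S_{B/C} = k_B/k_C = (A_B/A_C)·exp[(E_C−E_B)/(RT)].
(E_C−E_B)/(RT) = (88.7−46.4)×10³/(8.314×558) = 42300/4639 = 9.118.
k_B/k_C = (8.84×10^6/2.01×10^11)·exp(9.118) = 4.398×10^-5 × 9117 = 0.401.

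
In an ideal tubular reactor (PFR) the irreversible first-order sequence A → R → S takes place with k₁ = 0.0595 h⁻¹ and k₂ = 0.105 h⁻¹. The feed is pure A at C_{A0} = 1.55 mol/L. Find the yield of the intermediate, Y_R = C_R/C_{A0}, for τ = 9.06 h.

0.258

The intermediate concentration in a first-order A→B→C sequence is C_R = k₁C_{A0}(e^(−k₁τ) − e^(−k₂τ))/(k₂−k₁).
e^(−k₁τ) = e^(−0.0595×9.06) = e^(−0.5391) = 0.5833; e^(−k₂τ) = e^(−0.9513) = 0.3862.
C_R = 0.0595×1.55/(0.105−0.0595) × (0.5833−0.3862) = 2.027×0.1971 = 0.3994 mol/L.
Y_R = C_R/C_{A0} = 0.3994/1.55 = 0.258.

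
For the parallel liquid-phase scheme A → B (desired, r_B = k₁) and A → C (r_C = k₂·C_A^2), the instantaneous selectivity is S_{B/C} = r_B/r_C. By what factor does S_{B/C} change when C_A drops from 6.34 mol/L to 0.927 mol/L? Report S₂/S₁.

46.8

S_{B/C} = (k₁/k₂)·C_A^-2, so S₂/S₁ = (C_{A,2}/C_{A,1})^-2.
= (0.927/6.34)^(-2) = (0.1462)^(-2) = 46.8.
Selectivity toward B rises as C_A falls — low-concentration operation is favoured.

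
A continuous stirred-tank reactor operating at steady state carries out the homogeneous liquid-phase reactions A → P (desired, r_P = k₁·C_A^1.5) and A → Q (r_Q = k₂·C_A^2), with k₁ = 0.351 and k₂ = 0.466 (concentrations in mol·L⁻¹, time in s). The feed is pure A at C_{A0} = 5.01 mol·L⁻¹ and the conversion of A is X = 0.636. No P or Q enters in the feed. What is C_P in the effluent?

Exit C_A = C_{A0}(1−X) = 5.01×0.364 = 1.824 mol·L⁻¹.
In a CSTR the entire volume is at exit conditions, so r_P = 0.351×1.824^1.5 = 0.8644 and r_Q = 0.466×1.824^2 = 1.550.
Fraction of consumed A going to P: r_P/(r_P+r_Q) = 0.3581.
C_P = 0.3581·C_{A0}·X = 0.3581×5.01×0.636 = 1.14 mol·L⁻¹.

1.14 mol·L⁻¹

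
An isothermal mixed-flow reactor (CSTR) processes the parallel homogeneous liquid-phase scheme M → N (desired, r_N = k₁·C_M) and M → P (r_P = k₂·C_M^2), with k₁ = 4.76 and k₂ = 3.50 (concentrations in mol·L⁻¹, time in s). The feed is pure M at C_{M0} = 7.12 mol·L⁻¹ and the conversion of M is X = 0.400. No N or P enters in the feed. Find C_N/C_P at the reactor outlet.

Exit C_M = C_{M0}(1−X) = 7.12×0.600 = 4.272 mol·L⁻¹.
In a CSTR the entire volume is at exit conditions, so r_N = 4.76×4.272 = 20.33 and r_P = 3.50×4.272^2 = 63.87.
Overall selectivity = C_N/C_P = r_Nτ/(r_Pτ) = r_N/r_P = 0.318.

0.318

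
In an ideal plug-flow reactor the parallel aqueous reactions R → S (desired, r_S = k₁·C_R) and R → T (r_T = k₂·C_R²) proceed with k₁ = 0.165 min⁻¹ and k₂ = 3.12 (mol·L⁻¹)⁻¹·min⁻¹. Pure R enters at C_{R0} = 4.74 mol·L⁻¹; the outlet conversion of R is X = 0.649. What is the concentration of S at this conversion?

C_R = C_{R0}(1−X) = 1.664 mol·L⁻¹.
Along a PFR/batch, dC_S/dC_R = −r_S/(r_S+r_T) = −k₁/(k₁+k₂·C_R).
Integrating from C_{R0} to C_R: C_S = (0.165/3.12)·ln[(0.165+3.12·4.74)/(0.165+3.12·1.66)] = 0.05288·ln(14.95/5.356) = 0.05430 mol·L⁻¹.

0.0543 mol·L⁻¹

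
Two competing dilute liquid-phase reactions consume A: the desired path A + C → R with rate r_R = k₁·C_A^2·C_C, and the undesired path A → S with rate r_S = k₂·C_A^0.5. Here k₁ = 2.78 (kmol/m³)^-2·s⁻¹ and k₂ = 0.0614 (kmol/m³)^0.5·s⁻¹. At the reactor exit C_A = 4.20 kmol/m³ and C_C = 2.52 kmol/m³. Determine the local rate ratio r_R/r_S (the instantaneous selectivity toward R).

S_{R/S} = r_R/r_S = (k₁·C_A^2·C_C)/(k₂·C_A^0.5) = (k₁/k₂)·C_A^1.5·C_C.
= (2.78×4.200^2×2.520) / (0.0614×4.200^0.5) = 123.6/0.1258 = 982.

982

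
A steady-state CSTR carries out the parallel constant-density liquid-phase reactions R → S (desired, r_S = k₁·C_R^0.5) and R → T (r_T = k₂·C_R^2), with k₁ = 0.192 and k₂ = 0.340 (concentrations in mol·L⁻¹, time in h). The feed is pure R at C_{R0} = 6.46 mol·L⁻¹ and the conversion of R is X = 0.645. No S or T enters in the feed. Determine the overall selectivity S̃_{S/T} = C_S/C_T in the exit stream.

Exit C_R = C_{R0}(1−X) = 6.46×0.355 = 2.293 mol·L⁻¹.
In a CSTR the entire volume is at exit conditions, so r_S = 0.192×2.293^0.5 = 0.2908 and r_T = 0.340×2.293^2 = 1.788.
Overall selectivity = C_S/C_T = r_Sτ/(r_Tτ) = r_S/r_T = 0.163.

0.163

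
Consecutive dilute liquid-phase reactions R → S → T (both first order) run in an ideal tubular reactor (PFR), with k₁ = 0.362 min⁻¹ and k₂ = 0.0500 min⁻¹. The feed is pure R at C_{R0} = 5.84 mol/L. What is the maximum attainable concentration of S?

4.25 mol/L

Evaluating C_S at τ_opt = ln(k₂/k₁)/(k₂−k₁) gives C_{S,max}/C_{R0} = (k₁/k₂)^[k₂/(k₂−k₁)].
= (0.362/0.0500)^(0.0500/(0.0500−0.362)) = (7.240)^(-0.1603) = 0.7282.
C_{S,max} = 0.7282×5.84 = 4.25 mol/L.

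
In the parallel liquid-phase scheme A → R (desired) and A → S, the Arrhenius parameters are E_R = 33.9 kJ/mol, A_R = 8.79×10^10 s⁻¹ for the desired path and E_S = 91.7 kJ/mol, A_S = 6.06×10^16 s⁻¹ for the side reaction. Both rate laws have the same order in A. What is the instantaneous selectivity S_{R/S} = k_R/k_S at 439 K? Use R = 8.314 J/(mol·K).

10.9

Since both paths have the same order in A, the concentration cancels and S_{R/S} = k_R/k_S = (A_R/A_S)·exp[(E_S−E_R)/(RT)].
(E_S−E_R)/(RT) = (91.7−33.9)×10³/(8.314×439) = 57800/3650 = 15.84.
k_R/k_S = (8.79×10^10/6.06×10^16)·exp(15.84) = 1.450×10^-6 × 7.544×10^6 = 10.9.
Since E_R < E_S, lowering the temperature improves selectivity toward R.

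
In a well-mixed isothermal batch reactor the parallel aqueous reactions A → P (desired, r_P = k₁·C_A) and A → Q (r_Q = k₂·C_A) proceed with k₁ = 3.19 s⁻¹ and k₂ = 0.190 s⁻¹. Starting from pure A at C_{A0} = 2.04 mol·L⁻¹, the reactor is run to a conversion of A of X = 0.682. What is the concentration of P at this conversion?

1.31 mol·L⁻¹

C_A = C_{A0}(1−X) = 0.6487 mol·L⁻¹.
Both paths are first order in A, so the instantaneous fraction to P is constant: dC_P/d(−C_A) = k₁/(k₁+k₂) = 0.9438.
C_P = 0.9438·(C_{A0}−C_A) = 0.9438×1.391 = 1.31 mol·L⁻¹.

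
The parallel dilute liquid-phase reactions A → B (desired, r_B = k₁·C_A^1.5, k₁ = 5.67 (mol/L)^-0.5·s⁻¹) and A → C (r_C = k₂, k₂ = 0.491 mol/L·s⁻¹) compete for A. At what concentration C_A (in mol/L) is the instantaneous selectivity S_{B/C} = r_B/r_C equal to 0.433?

0.112 mol/L

S_{B/C} = (k₁/k₂)·C_A^1.5 ⇒ C_A = (S·k₂/k₁)^(1/1.5).
= (0.433×0.491/5.67)^(0.6667) = (0.03750)^(0.6667) = 0.112 mol/L.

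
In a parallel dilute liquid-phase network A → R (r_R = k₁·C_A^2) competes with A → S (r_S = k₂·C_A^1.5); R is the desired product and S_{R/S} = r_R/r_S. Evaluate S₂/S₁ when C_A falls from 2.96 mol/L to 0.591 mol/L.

S_{R/S} = (k₁/k₂)·C_A^0.5, so S₂/S₁ = (C_{A,2}/C_{A,1})^0.5.
= (0.591/2.96)^0.5 = (0.1997)^0.5 = 0.447.
Selectivity toward R falls as C_A falls — high-concentration operation is favoured.

0.447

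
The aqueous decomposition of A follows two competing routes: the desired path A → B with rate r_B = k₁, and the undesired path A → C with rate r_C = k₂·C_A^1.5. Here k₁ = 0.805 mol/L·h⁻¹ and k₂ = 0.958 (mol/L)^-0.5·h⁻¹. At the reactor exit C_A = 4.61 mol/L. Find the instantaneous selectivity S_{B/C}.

S_{B/C} = r_B/r_C = (k₁)/(k₂·C_A^1.5) = (k₁/k₂)·C_A^-1.5.
= (0.805) / (0.958×4.610^1.5) = 0.8050/9.482 = 0.0849.

0.0849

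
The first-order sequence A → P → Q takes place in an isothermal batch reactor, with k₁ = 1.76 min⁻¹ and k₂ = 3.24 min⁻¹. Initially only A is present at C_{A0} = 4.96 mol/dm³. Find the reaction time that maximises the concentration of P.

0.412 min

Setting dC_P/dt = 0 gives t_opt = ln(k₂/k₁)/(k₂−k₁).
= ln(3.24/1.76)/(3.24−1.76) = ln(1.841)/1.480 = 0.6103/1.480 = 0.412 min.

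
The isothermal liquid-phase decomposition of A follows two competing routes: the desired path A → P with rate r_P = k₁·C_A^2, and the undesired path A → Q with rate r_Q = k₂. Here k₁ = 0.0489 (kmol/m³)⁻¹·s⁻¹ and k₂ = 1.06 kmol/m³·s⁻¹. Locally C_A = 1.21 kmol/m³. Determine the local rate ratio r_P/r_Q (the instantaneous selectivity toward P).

S_{P/Q} = r_P/r_Q = (k₁·C_A^2)/(k₂) = (k₁/k₂)·C_A^2.
= (0.0489×1.210^2) / (1.06) = 0.07159/1.060 = 0.0675.
Since the desired path is higher order in A, keeping C_A high (PFR or concentrated feed) favours P.

0.0675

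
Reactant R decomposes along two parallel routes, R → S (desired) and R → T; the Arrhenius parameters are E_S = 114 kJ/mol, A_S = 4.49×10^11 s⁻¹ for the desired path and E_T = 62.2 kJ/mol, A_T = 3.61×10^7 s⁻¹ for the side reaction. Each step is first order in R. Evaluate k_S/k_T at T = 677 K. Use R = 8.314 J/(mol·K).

1.25

Since both paths have the same order in R, the concentration cancels and S_{S/T} = k_S/k_T = (A_S/A_T)·exp[(E_T−E_S)/(RT)].
(E_T−E_S)/(RT) = (62.2−114)×10³/(8.314×677) = -51800/5629 = -9.203.
k_S/k_T = (4.49×10^11/3.61×10^7)·exp(-9.203) = 12438 × 1.007×10^-4 = 1.25.
Since E_S > E_T, raising the temperature improves selectivity toward S.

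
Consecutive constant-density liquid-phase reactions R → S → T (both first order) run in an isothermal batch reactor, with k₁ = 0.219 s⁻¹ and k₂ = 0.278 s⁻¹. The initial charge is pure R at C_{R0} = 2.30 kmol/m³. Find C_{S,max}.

0.747 kmol/m³

At the optimum, C_{S,max}/C_{R0} = (k₁/k₂)^[k₂/(k₂−k₁)].
= (0.219/0.278)^(0.278/(0.278−0.219)) = (0.7878)^(4.712) = 0.3250.
C_{S,max} = 0.3250×2.30 = 0.747 kmol/m³.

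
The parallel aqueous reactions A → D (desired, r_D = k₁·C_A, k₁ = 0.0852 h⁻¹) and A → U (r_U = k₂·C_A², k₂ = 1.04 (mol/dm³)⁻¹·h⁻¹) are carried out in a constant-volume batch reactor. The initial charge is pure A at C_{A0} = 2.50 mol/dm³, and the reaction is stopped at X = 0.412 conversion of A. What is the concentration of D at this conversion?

C_A = C_{A0}(1−X) = 1.470 mol/dm³.
Along a PFR/batch, dC_D/dC_A = −r_D/(r_D+r_U) = −k₁/(k₁+k₂·C_A).
Integrating from C_{A0} to C_A: C_D = (0.0852/1.04)·ln[(0.0852+1.04·2.50)/(0.0852+1.04·1.47)] = 0.08192·ln(2.685/1.614) = 0.04170 mol/dm³.

0.0417 mol/dm³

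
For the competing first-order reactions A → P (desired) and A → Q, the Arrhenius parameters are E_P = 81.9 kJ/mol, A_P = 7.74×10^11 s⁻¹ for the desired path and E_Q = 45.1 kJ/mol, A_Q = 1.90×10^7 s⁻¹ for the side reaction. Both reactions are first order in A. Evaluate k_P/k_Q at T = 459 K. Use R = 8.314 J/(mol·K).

2.64

With equal orders, S_{P/Q} = k_P/k_Q = (A_P/A_Q)·exp[(E_Q−E_P)/(RT)].
(E_Q−E_P)/(RT) = (45.1−81.9)×10³/(8.314×459) = -36800/3816 = -9.643.
k_P/k_Q = (7.74×10^11/1.90×10^7)·exp(-9.643) = 40737 × 6.486×10^-5 = 2.64.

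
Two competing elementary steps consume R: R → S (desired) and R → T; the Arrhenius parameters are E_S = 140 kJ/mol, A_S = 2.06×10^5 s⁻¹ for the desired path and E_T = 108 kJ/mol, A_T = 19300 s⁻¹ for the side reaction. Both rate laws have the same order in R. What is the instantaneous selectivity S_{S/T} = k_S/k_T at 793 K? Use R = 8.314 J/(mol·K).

k_S/k_T = (A_S/A_T)·exp[−(E_S−E_T)/(RT)] = (A_S/A_T)·exp[(E_T−E_S)/(RT)].
(E_T−E_S)/(RT) = (108−140)×10³/(8.314×793) = -32000/6593 = -4.854.
k_S/k_T = (2.06×10^5/19300)·exp(-4.854) = 10.67 × 0.007800 = 0.0833.
Since E_S > E_T, raising the temperature improves selectivity toward S.

0.0833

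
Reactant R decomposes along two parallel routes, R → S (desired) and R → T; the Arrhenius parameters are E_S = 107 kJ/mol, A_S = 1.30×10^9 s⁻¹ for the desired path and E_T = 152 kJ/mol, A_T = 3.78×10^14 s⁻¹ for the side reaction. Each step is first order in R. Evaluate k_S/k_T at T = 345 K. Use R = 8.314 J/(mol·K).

22.4

Since both paths have the same order in R, the concentration cancels and S_{S/T} = k_S/k_T = (A_S/A_T)·exp[(E_T−E_S)/(RT)].
(E_T−E_S)/(RT) = (152−107)×10³/(8.314×345) = 45000/2868 = 15.69.
k_S/k_T = (1.30×10^9/3.78×10^14)·exp(15.69) = 3.439×10^-6 × 6.508×10^6 = 22.4.
Since E_S < E_T, lowering the temperature improves selectivity toward S.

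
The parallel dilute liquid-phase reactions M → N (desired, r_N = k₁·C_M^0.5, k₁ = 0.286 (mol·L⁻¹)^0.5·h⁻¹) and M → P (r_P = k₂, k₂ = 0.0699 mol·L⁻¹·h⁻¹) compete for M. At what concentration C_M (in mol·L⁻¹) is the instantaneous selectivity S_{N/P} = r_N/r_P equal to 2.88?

0.495 mol·L⁻¹

S_{N/P} = (k₁/k₂)·C_M^0.5 ⇒ C_M = (S·k₂/k₁)^(2).
= (2.88×0.0699/0.286)^(2) = (0.7039)^(2) = 0.495 mol·L⁻¹.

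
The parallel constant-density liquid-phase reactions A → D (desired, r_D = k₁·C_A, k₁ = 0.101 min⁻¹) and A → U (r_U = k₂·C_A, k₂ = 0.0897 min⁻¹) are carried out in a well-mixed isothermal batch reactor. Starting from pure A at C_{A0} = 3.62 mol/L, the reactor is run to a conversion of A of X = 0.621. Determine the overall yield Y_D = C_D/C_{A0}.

0.329

C_A = C_{A0}(1−X) = 1.372 mol/L.
Both paths are first order in A, so the instantaneous fraction to D is constant: dC_D/d(−C_A) = k₁/(k₁+k₂) = 0.5296.
C_D = 0.5296·(C_{A0}−C_A) = 0.5296×2.248 = 1.19 mol/L.
Y_D = C_D/C_{A0} = 1.191/3.62 = 0.329.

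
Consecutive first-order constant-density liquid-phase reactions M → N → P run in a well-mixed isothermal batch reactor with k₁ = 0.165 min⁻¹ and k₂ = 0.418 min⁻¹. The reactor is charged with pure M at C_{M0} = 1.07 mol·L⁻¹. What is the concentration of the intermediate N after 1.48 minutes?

0.171 mol·L⁻¹

The intermediate concentration in a first-order A→B→C sequence is C_N = k₁C_{M0}(e^(−k₁t) − e^(−k₂t))/(k₂−k₁).
e^(−k₁t) = e^(−0.165×1.48) = e^(−0.2442) = 0.7833; e^(−k₂t) = e^(−0.6186) = 0.5387.
C_N = 0.165×1.07/(0.418−0.165) × (0.7833−0.5387) = 0.6978×0.2447 = 0.1707 mol·L⁻¹.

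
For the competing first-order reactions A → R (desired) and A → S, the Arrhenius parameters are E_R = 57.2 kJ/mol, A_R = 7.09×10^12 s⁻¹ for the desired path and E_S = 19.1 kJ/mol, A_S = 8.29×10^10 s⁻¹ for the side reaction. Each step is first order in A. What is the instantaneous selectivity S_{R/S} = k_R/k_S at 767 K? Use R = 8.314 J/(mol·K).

With equal orders, S_{R/S} = k_R/k_S = (A_R/A_S)·exp[(E_S−E_R)/(RT)].
(E_S−E_R)/(RT) = (19.1−57.2)×10³/(8.314×767) = -38100/6377 = -5.975.
k_R/k_S = (7.09×10^12/8.29×10^10)·exp(-5.975) = 85.52 × 0.002542 = 0.217.

0.217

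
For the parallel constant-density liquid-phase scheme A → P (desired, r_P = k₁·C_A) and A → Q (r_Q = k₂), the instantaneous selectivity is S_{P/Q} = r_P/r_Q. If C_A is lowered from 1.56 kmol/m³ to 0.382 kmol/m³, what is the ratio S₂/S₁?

0.245

S_{P/Q} = (k₁/k₂)·C_A, so S₂/S₁ = (C_{A,2}/C_{A,1}).
= 0.382/1.56 = 0.245.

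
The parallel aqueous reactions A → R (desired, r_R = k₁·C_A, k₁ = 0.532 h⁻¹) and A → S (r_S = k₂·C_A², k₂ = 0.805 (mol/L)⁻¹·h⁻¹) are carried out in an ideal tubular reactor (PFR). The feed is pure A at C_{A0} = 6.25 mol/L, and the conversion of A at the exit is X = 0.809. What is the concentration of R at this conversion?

0.869 mol/L

C_A = C_{A0}(1−X) = 1.194 mol/L.
Along a PFR/batch, dC_R/dC_A = −r_R/(r_R+r_S) = −k₁/(k₁+k₂·C_A).
Integrating from C_{A0} to C_A: C_R = (0.532/0.805)·ln[(0.532+0.805·6.25)/(0.532+0.805·1.19)] = 0.6609·ln(5.563/1.493) = 0.8693 mol/L.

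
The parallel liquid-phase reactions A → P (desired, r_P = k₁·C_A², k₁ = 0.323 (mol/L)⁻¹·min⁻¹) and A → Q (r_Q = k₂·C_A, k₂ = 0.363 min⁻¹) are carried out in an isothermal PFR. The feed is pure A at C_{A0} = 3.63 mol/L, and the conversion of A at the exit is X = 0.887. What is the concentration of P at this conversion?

C_A = C_{A0}(1−X) = 0.4102 mol/L.
Along a PFR/batch, dC_Q/dC_A = −r_Q/(r_P+r_Q) = −k₂/(k₂+k₁·C_A).
Integrating from C_{A0} to C_A: C_Q = (0.363/0.323)·ln[(0.363+0.323·3.63)/(0.363+0.323·0.410)] = 1.124·ln(1.535/0.4955) = 1.271 mol/L.
Then C_P = (C_{A0}−C_A) − C_Q = 3.220 − 1.271 = 1.949 mol/L.

1.95 mol/L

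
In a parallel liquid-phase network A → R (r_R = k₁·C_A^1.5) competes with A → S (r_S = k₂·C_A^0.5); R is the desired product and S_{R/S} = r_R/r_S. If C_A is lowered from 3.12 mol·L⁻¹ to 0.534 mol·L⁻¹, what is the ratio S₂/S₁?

0.171

S_{R/S} = (k₁/k₂)·C_A, so S₂/S₁ = (C_{A,2}/C_{A,1}).
= 0.534/3.12 = 0.171.
Selectivity toward R falls as C_A falls — high-concentration operation is favoured.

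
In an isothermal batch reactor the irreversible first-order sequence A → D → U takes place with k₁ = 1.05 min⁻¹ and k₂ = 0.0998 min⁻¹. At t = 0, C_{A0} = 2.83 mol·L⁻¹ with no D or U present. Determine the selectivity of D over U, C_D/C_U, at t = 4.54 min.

2.32

The intermediate concentration in a first-order A→B→C sequence is C_D = k₁C_{A0}(e^(−k₁t) − e^(−k₂t))/(k₂−k₁).
e^(−k₁t) = e^(−1.05×4.54) = e^(−4.767) = 0.008506; e^(−k₂t) = e^(−0.4531) = 0.6357.
C_D = 1.05×2.83/(0.0998−1.05) × (0.008506−0.6357) = (-3.127)×(-0.6272) = 1.961 mol·L⁻¹.
C_A = C_{A0}e^(−k₁t) = 0.02407 mol·L⁻¹, so C_U = C_{A0}−C_A−C_D = 0.8447 mol·L⁻¹; C_D/C_U = 2.32.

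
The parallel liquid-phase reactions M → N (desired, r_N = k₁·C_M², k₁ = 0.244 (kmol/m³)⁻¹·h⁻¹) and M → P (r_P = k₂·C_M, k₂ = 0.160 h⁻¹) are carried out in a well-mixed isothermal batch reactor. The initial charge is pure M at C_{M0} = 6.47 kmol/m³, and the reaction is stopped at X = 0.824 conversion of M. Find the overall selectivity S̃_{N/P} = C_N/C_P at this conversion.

4.90

C_M = C_{M0}(1−X) = 1.139 kmol/m³.
Along a PFR/batch, dC_P/dC_M = −r_P/(r_N+r_P) = −k₂/(k₂+k₁·C_M).
Integrating from C_{M0} to C_M: C_P = (0.160/0.244)·ln[(0.160+0.244·6.47)/(0.160+0.244·1.14)] = 0.6557·ln(1.739/0.4378) = 0.9043 kmol/m³.
Then C_N = (C_{M0}−C_M) − C_P = 5.331 − 0.9043 = 4.427 kmol/m³.
S̃_{N/P} = C_N/C_P = 4.427/0.9043 = 4.90.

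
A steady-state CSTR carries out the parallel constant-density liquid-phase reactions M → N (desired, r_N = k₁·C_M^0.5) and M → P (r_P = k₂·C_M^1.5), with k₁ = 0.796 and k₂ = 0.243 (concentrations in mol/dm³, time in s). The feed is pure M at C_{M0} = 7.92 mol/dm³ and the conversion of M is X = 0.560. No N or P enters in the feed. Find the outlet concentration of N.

2.15 mol/dm³

Exit C_M = C_{M0}(1−X) = 7.92×0.440 = 3.485 mol/dm³.
In a CSTR the entire volume is at exit conditions, so r_N = 0.796×3.485^0.5 = 1.486 and r_P = 0.243×3.485^1.5 = 1.581.
Fraction of consumed M going to N: r_N/(r_N+r_P) = 0.4845.
C_N = 0.4845·C_{M0}·X = 0.4845×7.92×0.560 = 2.15 mol/dm³.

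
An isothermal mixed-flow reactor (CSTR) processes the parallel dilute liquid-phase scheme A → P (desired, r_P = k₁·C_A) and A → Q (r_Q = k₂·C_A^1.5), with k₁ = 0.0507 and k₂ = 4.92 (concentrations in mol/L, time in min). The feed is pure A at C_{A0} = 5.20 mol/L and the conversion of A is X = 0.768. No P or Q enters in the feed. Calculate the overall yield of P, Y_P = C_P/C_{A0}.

0.00714

Exit C_A = C_{A0}(1−X) = 5.20×0.232 = 1.206 mol/L.
In a CSTR the entire volume is at exit conditions, so r_P = 0.0507×1.206 = 0.06116 and r_Q = 4.92×1.206^1.5 = 6.519.
Fraction of consumed A going to P: r_P/(r_P+r_Q) = 0.009295.
C_P = 0.009295·C_{A0}·X = 0.009295×5.20×0.768 = 0.0371 mol/L; Y_P = C_P/C_{A0} = 0.00714.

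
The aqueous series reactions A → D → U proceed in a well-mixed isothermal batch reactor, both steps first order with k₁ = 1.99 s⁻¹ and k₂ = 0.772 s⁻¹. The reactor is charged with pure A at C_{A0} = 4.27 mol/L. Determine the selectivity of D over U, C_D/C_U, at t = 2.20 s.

0.393

For first-order series with pure A initially, C_D(t) = k₁C_{A0}/(k₂−k₁)·(e^(−k₁t) − e^(−k₂t)).
e^(−k₁t) = e^(−1.99×2.20) = e^(−4.378) = 0.01255; e^(−k₂t) = e^(−1.698) = 0.1830.
C_D = 1.99×4.27/(0.772−1.99) × (0.01255−0.1830) = (-6.976)×(-0.1704) = 1.189 mol/L.
C_A = C_{A0}e^(−k₁t) = 0.05359 mol/L, so C_U = C_{A0}−C_A−C_D = 3.027 mol/L; C_D/C_U = 0.393.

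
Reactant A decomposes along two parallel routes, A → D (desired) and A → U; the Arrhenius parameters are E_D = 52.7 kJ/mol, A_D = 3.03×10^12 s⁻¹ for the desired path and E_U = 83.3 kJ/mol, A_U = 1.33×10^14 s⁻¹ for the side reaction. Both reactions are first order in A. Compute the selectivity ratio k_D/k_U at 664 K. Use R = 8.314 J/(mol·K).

With equal orders, S_{D/U} = k_D/k_U = (A_D/A_U)·exp[(E_U−E_D)/(RT)].
(E_U−E_D)/(RT) = (83.3−52.7)×10³/(8.314×664) = 30600/5520 = 5.543.
k_D/k_U = (3.03×10^12/1.33×10^14)·exp(5.543) = 0.02278 × 255.4 = 5.82.

5.82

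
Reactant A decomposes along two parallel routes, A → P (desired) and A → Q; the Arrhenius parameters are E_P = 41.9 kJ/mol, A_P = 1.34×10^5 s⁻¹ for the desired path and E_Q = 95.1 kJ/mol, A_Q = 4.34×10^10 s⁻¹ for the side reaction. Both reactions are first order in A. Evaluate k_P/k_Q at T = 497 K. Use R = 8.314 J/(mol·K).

Since both paths have the same order in A, the concentration cancels and S_{P/Q} = k_P/k_Q = (A_P/A_Q)·exp[(E_Q−E_P)/(RT)].
(E_Q−E_P)/(RT) = (95.1−41.9)×10³/(8.314×497) = 53200/4132 = 12.87.
k_P/k_Q = (1.34×10^5/4.34×10^10)·exp(12.87) = 3.088×10^-6 × 3.904×10^5 = 1.21.
Since E_P < E_Q, lowering the temperature improves selectivity toward P.

1.21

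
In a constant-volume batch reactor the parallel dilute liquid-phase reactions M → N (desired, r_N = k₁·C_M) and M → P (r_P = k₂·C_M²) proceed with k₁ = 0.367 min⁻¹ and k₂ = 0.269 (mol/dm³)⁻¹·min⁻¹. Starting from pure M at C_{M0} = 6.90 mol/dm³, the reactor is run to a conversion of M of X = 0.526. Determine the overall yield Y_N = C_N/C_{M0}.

C_M = C_{M0}(1−X) = 3.271 mol/dm³.
Along a PFR/batch, dC_N/dC_M = −r_N/(r_N+r_P) = −k₁/(k₁+k₂·C_M).
Integrating from C_{M0} to C_M: C_N = (0.367/0.269)·ln[(0.367+0.269·6.90)/(0.367+0.269·3.27)] = 1.364·ln(2.223/1.247) = 0.7890 mol/dm³.
Y_N = C_N/C_{M0} = 0.7890/6.90 = 0.114.

0.114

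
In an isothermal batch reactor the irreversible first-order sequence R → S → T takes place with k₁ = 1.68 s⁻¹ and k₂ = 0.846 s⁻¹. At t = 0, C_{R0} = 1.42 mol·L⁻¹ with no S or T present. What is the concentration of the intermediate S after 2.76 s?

The intermediate concentration in a first-order A→B→C sequence is C_S = k₁C_{R0}(e^(−k₁t) − e^(−k₂t))/(k₂−k₁).
e^(−k₁t) = e^(−1.68×2.76) = e^(−4.637) = 0.009689; e^(−k₂t) = e^(−2.335) = 0.09681.
C_S = 1.68×1.42/(0.846−1.68) × (0.009689−0.09681) = (-2.860)×(-0.08713) = 0.2492 mol·L⁻¹.

0.249 mol·L⁻¹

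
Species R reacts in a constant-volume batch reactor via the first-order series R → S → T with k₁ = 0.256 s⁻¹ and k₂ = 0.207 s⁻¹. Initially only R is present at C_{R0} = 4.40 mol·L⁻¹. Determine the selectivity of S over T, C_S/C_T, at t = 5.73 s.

For first-order series with pure R initially, C_S(t) = k₁C_{R0}/(k₂−k₁)·(e^(−k₁t) − e^(−k₂t)).
e^(−k₁t) = e^(−0.256×5.73) = e^(−1.467) = 0.2306; e^(−k₂t) = e^(−1.186) = 0.3054.
C_S = 0.256×4.40/(0.207−0.256) × (0.2306−0.3054) = (-22.99)×(-0.07476) = 1.719 mol·L⁻¹.
C_R = C_{R0}e^(−k₁t) = 1.015 mol·L⁻¹, so C_T = C_{R0}−C_R−C_S = 1.667 mol·L⁻¹; C_S/C_T = 1.03.

1.03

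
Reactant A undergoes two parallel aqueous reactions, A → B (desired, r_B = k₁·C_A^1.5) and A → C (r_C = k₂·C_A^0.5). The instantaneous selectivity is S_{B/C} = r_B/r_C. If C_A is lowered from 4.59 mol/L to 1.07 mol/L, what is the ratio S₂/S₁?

S_{B/C} = (k₁/k₂)·C_A, so S₂/S₁ = (C_{A,2}/C_{A,1}).
= 1.07/4.59 = 0.233.

0.233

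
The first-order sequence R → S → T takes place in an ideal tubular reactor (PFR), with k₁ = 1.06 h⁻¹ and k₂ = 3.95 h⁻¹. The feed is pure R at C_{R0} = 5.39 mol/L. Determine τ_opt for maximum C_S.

Setting dC_S/dτ = 0 gives τ_opt = ln(k₂/k₁)/(k₂−k₁).
= ln(3.95/1.06)/(3.95−1.06) = ln(3.726)/2.890 = 1.315/2.890 = 0.455 h.

0.455 h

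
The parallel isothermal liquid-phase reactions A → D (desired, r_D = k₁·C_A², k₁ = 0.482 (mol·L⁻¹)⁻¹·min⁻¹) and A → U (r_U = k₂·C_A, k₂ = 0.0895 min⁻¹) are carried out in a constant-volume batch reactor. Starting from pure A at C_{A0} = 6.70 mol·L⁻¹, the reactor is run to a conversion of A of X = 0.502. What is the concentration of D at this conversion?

3.24 mol·L⁻¹

C_A = C_{A0}(1−X) = 3.337 mol·L⁻¹.
Along a PFR/batch, dC_U/dC_A = −r_U/(r_D+r_U) = −k₂/(k₂+k₁·C_A).
Integrating from C_{A0} to C_A: C_U = (0.0895/0.482)·ln[(0.0895+0.482·6.70)/(0.0895+0.482·3.34)] = 0.1857·ln(3.319/1.698) = 0.1245 mol·L⁻¹.
Then C_D = (C_{A0}−C_A) − C_U = 3.363 − 0.1245 = 3.239 mol·L⁻¹.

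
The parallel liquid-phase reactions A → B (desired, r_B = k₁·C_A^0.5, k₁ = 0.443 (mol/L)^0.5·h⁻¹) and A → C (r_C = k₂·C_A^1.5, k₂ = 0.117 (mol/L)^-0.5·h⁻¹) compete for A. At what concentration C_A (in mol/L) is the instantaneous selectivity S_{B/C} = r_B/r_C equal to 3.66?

S_{B/C} = (k₁/k₂)·C_A⁻¹ ⇒ C_A = (S·k₂/k₁)^(-1).
= (3.66×0.117/0.443)^(-1) = (0.9666)^(-1) = 1.03 mol/L.

1.03 mol/L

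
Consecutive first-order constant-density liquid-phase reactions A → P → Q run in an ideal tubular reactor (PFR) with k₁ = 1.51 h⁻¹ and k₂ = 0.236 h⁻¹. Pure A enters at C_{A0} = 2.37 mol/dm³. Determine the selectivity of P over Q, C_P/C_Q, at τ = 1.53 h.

3.68

For first-order series with pure A initially, C_P(τ) = k₁C_{A0}/(k₂−k₁)·(e^(−k₁τ) − e^(−k₂τ)).
e^(−k₁τ) = e^(−1.51×1.53) = e^(−2.310) = 0.09923; e^(−k₂τ) = e^(−0.3611) = 0.6969.
C_P = 1.51×2.37/(0.236−1.51) × (0.09923−0.6969) = (-2.809)×(-0.5977) = 1.679 mol/dm³.
C_A = C_{A0}e^(−k₁τ) = 0.2352 mol/dm³, so C_Q = C_{A0}−C_A−C_P = 0.4559 mol/dm³; C_P/C_Q = 3.68.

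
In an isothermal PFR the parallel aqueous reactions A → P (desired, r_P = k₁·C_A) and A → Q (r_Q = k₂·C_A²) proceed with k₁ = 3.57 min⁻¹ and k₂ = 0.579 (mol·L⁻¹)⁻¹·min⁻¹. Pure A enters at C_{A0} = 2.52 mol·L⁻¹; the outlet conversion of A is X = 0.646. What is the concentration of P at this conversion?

C_A = C_{A0}(1−X) = 0.8921 mol·L⁻¹.
Along a PFR/batch, dC_P/dC_A = −r_P/(r_P+r_Q) = −k₁/(k₁+k₂·C_A).
Integrating from C_{A0} to C_A: C_P = (3.57/0.579)·ln[(3.57+0.579·2.52)/(3.57+0.579·0.892)] = 6.166·ln(5.029/4.087) = 1.280 mol·L⁻¹.

1.28 mol·L⁻¹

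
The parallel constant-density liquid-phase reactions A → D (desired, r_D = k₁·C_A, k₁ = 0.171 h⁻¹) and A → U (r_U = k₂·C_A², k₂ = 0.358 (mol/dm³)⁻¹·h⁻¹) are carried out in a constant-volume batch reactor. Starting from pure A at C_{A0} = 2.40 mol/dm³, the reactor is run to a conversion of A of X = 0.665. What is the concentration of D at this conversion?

C_A = C_{A0}(1−X) = 0.8040 mol/dm³.
Along a PFR/batch, dC_D/dC_A = −r_D/(r_D+r_U) = −k₁/(k₁+k₂·C_A).
Integrating from C_{A0} to C_A: C_D = (0.171/0.358)·ln[(0.171+0.358·2.40)/(0.171+0.358·0.804)] = 0.4777·ln(1.030/0.4588) = 0.3863 mol/dm³.

0.386 mol/dm³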